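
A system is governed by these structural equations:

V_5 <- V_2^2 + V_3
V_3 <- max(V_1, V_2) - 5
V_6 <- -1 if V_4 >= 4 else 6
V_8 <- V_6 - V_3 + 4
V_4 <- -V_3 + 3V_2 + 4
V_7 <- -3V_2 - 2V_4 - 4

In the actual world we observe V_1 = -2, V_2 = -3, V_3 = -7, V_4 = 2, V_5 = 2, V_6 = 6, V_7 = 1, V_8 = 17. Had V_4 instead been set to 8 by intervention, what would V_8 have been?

do(V_4=8) replaces the equation V_4 <- -V_3 + 3V_2 + 4 with the constant V_4 = 8.
V_3 = max(V_1, V_2) - 5  [with V_1=-2, V_2=-3]  = -7
V_6 = -1 if V_4 >= 4 else 6  [with V_4=8]  = -1
V_8 = V_6 - V_3 + 4  [with V_6=-1, V_3=-7]  = 10

10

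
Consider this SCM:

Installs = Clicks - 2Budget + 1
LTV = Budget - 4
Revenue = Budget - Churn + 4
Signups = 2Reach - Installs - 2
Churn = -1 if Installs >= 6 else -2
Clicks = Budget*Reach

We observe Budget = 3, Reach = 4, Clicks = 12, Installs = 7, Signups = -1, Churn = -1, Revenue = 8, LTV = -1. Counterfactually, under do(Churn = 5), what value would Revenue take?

2

Intervening sets Churn = 5 and removes its equation (Churn = -1 if Installs >= 6 else -2).
Revenue = Budget - Churn + 4  [with Budget=3, Churn=5]  = 2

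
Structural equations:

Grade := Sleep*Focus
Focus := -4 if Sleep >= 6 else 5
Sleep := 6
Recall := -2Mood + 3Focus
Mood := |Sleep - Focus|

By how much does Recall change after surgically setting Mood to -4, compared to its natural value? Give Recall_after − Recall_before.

The intervention breaks the incoming arrows to Mood: Mood := |Sleep - Focus| no longer applies, and Mood = -4.
Focus = -4 if Sleep >= 6 else 5  [with Sleep=6]  = -4
Recall = -2Mood + 3Focus  [with Mood=-4, Focus=-4]  = -4
Without intervention: Focus = -4 if Sleep >= 6 else 5  [with Sleep=6]  = -4; Mood = |Sleep - Focus|  [with Sleep=6, Focus=-4]  = 10; Recall = -2Mood + 3Focus  [with Mood=10, Focus=-4]  = -32.
Change = -4 − (-32) = 28.

28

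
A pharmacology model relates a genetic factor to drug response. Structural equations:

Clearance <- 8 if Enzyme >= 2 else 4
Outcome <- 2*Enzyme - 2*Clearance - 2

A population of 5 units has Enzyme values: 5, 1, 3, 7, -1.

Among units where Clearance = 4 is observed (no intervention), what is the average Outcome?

-10

E[Outcome|Clearance=4] averages over only the 2 units with Clearance=4 (Enzyme = 1, -1): Outcome = -8, -12, mean -10.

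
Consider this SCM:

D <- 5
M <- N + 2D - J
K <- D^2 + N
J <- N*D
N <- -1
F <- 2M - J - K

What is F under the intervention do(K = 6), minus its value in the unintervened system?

The intervention breaks the incoming arrows to K: K <- D^2 + N no longer applies, and K = 6.
J = N*D  [with N=-1, D=5]  = -5
M = N + 2D - J  [with N=-1, D=5, J=-5]  = 14
F = 2M - J - K  [with M=14, J=-5, K=6]  = 27
Without intervention: J = N*D  [with N=-1, D=5]  = -5; M = N + 2D - J  [with N=-1, D=5, J=-5]  = 14; K = D^2 + N  [with D=5, N=-1]  = 24; F = 2M - J - K  [with M=14, J=-5, K=24]  = 9.
Change = 27 − 9 = 18.

18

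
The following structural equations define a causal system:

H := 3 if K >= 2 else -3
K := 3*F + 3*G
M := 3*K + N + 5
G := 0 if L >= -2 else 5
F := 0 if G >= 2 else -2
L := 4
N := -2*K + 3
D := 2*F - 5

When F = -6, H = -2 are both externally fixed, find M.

-10

Under do(F = -6, H = -2), each intervened variable's structural equation is replaced by its fixed value.
G = 0 if L >= -2 else 5  [with L=4]  = 0
K = 3*F + 3*G  [with F=-6, G=0]  = -18
N = -2*K + 3  [with K=-18]  = 39
M = 3*K + N + 5  [with K=-18, N=39]  = -10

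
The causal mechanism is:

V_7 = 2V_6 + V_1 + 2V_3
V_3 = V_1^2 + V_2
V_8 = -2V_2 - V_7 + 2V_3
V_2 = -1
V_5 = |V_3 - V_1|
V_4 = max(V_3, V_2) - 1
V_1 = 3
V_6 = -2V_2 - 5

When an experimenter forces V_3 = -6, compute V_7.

-15

The intervention breaks the incoming arrows to V_3: V_3 = V_1^2 + V_2 no longer applies, and V_3 = -6.
V_6 = -2V_2 - 5  [with V_2=-1]  = -3
V_7 = 2V_6 + V_1 + 2V_3  [with V_6=-3, V_1=3, V_3=-6]  = -15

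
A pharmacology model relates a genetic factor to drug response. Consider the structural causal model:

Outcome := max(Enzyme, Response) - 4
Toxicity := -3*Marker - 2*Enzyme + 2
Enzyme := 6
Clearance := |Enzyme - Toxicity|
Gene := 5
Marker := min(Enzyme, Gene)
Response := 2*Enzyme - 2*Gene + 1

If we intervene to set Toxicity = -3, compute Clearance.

The intervention breaks the incoming arrows to Toxicity: Toxicity := -3*Marker - 2*Enzyme + 2 no longer applies, and Toxicity = -3.
Clearance = |Enzyme - Toxicity|  [with Enzyme=6, Toxicity=-3]  = 9

9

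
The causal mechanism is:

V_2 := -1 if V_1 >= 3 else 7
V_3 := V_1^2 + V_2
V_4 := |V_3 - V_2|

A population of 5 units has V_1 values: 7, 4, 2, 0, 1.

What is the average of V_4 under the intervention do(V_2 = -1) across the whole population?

14

Every unit gets V_2=-1 under the intervention. V_4 values become 49, 16, 4, 0, 1; E[V_4|do(V_2=-1)] = 14.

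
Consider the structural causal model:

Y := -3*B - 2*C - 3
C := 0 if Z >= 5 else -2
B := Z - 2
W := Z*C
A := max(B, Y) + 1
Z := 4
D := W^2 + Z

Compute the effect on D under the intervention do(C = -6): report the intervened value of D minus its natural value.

Under do(C=-6), the mechanism C := 0 if Z >= 5 else -2 is discarded; C is fixed at -6.
W = Z*C  [with Z=4, C=-6]  = -24
D = W^2 + Z  [with W=-24, Z=4]  = 580
Without intervention: C = 0 if Z >= 5 else -2  [with Z=4]  = -2; W = Z*C  [with Z=4, C=-2]  = -8; D = W^2 + Z  [with W=-8, Z=4]  = 68.
Change = 580 − 68 = 512.

512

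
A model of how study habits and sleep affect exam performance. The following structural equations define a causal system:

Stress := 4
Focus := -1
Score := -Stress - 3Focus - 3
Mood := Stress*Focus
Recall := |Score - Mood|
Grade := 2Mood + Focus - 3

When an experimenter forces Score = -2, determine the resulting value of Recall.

2

do(Score=-2) replaces the equation Score := -Stress - 3Focus - 3 with the constant Score = -2.
Mood = Stress*Focus  [with Stress=4, Focus=-1]  = -4
Recall = |Score - Mood|  [with Score=-2, Mood=-4]  = 2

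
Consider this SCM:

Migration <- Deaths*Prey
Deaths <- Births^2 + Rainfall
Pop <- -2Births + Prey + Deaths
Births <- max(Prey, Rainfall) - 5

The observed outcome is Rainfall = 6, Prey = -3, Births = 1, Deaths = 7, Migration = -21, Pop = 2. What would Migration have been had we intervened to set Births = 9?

do(Births=9) replaces the equation Births <- max(Prey, Rainfall) - 5 with the constant Births = 9.
Deaths = Births^2 + Rainfall  [with Births=9, Rainfall=6]  = 87
Migration = Deaths*Prey  [with Deaths=87, Prey=-3]  = -261

-261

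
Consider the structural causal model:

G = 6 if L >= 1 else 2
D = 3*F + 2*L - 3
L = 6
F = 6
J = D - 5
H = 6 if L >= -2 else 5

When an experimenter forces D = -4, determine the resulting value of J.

The intervention breaks the incoming arrows to D: D = 3*F + 2*L - 3 no longer applies, and D = -4.
J = D - 5  [with D=-4]  = -9

-9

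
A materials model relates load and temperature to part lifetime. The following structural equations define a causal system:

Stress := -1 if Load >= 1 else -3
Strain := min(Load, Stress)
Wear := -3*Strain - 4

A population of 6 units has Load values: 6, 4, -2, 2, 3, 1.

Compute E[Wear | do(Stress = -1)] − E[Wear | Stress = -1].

do(Stress=-1) breaks Stress's dependence on Load. With Stress=-1 fixed, Wear across the units is -1, -1, 2, -1, -1, -1, mean -0.5.
Observing Stress=-1 restricts to units where Stress's equation naturally yields -1: Load ∈ {6, 4, 2, 3, 1}. In that subpopulation Wear = -1, -1, -1, -1, -1, mean -1.
Difference = -0.5 − (-1) = 0.5.

0.5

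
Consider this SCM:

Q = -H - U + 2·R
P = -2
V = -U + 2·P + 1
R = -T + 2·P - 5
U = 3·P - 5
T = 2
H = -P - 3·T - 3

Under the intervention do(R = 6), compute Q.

Under do(R=6), the mechanism R = -T + 2·P - 5 is discarded; R is fixed at 6.
H = -P - 3·T - 3  [with P=-2, T=2]  = -7
U = 3·P - 5  [with P=-2]  = -11
Q = -H - U + 2·R  [with H=-7, U=-11, R=6]  = 30

30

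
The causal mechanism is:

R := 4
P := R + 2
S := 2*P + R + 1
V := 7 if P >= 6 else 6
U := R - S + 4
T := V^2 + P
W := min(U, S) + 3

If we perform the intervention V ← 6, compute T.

42

Under do(V=6), the mechanism V := 7 if P >= 6 else 6 is discarded; V is fixed at 6.
P = R + 2  [with R=4]  = 6
T = V^2 + P  [with V=6, P=6]  = 42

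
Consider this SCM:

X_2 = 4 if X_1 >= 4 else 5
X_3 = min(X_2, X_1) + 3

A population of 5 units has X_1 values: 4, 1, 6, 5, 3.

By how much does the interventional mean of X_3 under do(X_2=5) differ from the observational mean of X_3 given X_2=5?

do(X_2=5) breaks X_2's dependence on X_1. With X_2=5 fixed, X_3 across the units is 7, 4, 8, 8, 6, mean 6.6.
Observing X_2=5 restricts to units where X_2's equation naturally yields 5: X_1 ∈ {1, 3}. In that subpopulation X_3 = 4, 6, mean 5.
Difference = 6.6 − 5 = 1.6.

1.6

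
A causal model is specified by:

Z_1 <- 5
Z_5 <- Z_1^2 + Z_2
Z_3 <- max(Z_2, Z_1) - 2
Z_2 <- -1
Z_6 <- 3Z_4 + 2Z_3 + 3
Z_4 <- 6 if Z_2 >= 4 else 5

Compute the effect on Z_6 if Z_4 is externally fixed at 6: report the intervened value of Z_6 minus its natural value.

Under do(Z_4=6), the mechanism Z_4 <- 6 if Z_2 >= 4 else 5 is discarded; Z_4 is fixed at 6.
Z_3 = max(Z_2, Z_1) - 2  [with Z_2=-1, Z_1=5]  = 3
Z_6 = 3Z_4 + 2Z_3 + 3  [with Z_4=6, Z_3=3]  = 27
Without intervention: Z_3 = max(Z_2, Z_1) - 2  [with Z_2=-1, Z_1=5]  = 3; Z_4 = 6 if Z_2 >= 4 else 5  [with Z_2=-1]  = 5; Z_6 = 3Z_4 + 2Z_3 + 3  [with Z_4=5, Z_3=3]  = 24.
Change = 27 − 24 = 3.

3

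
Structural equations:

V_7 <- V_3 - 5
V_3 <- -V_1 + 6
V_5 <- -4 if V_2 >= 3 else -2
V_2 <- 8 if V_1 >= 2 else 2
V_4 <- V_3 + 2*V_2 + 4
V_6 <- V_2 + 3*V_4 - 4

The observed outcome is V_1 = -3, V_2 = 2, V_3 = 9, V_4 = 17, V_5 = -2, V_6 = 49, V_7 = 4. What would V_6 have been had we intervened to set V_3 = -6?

4

The intervention breaks the incoming arrows to V_3: V_3 <- -V_1 + 6 no longer applies, and V_3 = -6.
V_2 = 8 if V_1 >= 2 else 2  [with V_1=-3]  = 2
V_4 = V_3 + 2*V_2 + 4  [with V_3=-6, V_2=2]  = 2
V_6 = V_2 + 3*V_4 - 4  [with V_2=2, V_4=2]  = 4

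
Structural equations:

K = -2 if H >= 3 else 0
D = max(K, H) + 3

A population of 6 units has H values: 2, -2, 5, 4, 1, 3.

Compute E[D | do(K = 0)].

Under do(K=0), K's equation is replaced by K=0 for every unit. Per-unit D: 5, 3, 8, 7, 4, 6. Mean = 5.5.

5.5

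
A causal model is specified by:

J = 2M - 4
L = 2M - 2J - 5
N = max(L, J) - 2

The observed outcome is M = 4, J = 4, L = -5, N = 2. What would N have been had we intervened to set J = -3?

Under do(J=-3), the mechanism J = 2M - 4 is discarded; J is fixed at -3.
L = 2M - 2J - 5  [with M=4, J=-3]  = 9
N = max(L, J) - 2  [with L=9, J=-3]  = 7

7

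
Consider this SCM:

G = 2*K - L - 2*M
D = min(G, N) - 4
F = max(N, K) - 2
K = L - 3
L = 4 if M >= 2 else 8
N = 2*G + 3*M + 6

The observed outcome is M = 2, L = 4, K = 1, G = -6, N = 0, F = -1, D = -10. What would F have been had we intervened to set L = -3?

-8

Under do(L=-3), the mechanism L = 4 if M >= 2 else 8 is discarded; L is fixed at -3.
K = L - 3  [with L=-3]  = -6
G = 2*K - L - 2*M  [with K=-6, L=-3, M=2]  = -13
N = 2*G + 3*M + 6  [with G=-13, M=2]  = -14
F = max(N, K) - 2  [with N=-14, K=-6]  = -8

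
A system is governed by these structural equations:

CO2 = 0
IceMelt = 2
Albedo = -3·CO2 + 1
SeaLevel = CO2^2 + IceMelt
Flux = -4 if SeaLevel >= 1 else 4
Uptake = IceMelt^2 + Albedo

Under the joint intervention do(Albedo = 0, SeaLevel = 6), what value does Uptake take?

Setting Albedo = 0, SeaLevel = 6 by intervention discards those variables' equations.
Uptake = IceMelt^2 + Albedo  [with IceMelt=2, Albedo=0]  = 4

4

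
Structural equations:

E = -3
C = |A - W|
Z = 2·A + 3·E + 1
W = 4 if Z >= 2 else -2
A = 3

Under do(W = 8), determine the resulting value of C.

5

Intervening sets W = 8 and removes its equation (W = 4 if Z >= 2 else -2).
C = |A - W|  [with A=3, W=8]  = 5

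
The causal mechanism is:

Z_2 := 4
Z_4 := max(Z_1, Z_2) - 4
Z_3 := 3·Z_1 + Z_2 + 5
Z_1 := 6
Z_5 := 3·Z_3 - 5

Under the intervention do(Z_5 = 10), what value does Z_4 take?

2

The intervention breaks the incoming arrows to Z_5: Z_5 := 3·Z_3 - 5 no longer applies, and Z_5 = 10.
Since Z_4 is not a descendant of the intervened variable, it is unaffected.
Z_4 = max(Z_1, Z_2) - 4  [with Z_1=6, Z_2=4]  = 2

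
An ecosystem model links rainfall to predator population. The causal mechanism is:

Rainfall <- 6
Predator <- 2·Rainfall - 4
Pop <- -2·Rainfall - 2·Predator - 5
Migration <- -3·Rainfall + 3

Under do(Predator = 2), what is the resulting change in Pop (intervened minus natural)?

12

Under do(Predator=2), the mechanism Predator <- 2·Rainfall - 4 is discarded; Predator is fixed at 2.
Pop = -2·Rainfall - 2·Predator - 5  [with Rainfall=6, Predator=2]  = -21
Without intervention: Predator = 2·Rainfall - 4  [with Rainfall=6]  = 8; Pop = -2·Rainfall - 2·Predator - 5  [with Rainfall=6, Predator=8]  = -33.
Change = -21 − (-33) = 12.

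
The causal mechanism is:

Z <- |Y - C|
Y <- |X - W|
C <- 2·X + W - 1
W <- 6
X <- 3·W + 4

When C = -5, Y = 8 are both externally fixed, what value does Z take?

13

The joint intervention fixes C = -5, Y = 8, removing each variable's own equation.
Z = |Y - C|  [with Y=8, C=-5]  = 13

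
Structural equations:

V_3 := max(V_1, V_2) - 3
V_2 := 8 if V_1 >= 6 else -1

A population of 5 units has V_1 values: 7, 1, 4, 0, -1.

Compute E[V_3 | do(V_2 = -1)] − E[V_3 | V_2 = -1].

do(V_2=-1) breaks V_2's dependence on V_1. With V_2=-1 fixed, V_3 across the units is 4, -2, 1, -3, -4, mean -0.8.
Observing V_2=-1 restricts to units where V_2's equation naturally yields -1: V_1 ∈ {1, 4, 0, -1}. In that subpopulation V_3 = -2, 1, -3, -4, mean -2.
Difference = -0.8 − (-2) = 1.2.

1.2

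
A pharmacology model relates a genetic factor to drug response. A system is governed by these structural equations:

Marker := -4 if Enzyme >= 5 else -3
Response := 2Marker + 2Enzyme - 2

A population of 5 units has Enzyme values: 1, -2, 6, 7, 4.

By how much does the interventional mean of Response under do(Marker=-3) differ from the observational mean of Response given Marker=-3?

4.4

Under do(Marker=-3), Marker's equation is replaced by Marker=-3 for every unit. Per-unit Response: -6, -12, 4, 6, 0. Mean = -1.6.
E[Response|Marker=-3] averages over only the 3 units with Marker=-3 (Enzyme = 1, -2, 4): Response = -6, -12, 0, mean -6.
Difference = -1.6 − (-6) = 4.4.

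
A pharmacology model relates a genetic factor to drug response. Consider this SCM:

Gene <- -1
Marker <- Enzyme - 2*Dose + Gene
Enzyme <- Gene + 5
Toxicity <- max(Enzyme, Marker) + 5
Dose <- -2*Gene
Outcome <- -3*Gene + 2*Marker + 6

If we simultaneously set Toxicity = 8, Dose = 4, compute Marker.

-5

Setting Toxicity = 8, Dose = 4 by intervention discards those variables' equations.
Enzyme = Gene + 5  [with Gene=-1]  = 4
Marker = Enzyme - 2*Dose + Gene  [with Enzyme=4, Dose=4, Gene=-1]  = -5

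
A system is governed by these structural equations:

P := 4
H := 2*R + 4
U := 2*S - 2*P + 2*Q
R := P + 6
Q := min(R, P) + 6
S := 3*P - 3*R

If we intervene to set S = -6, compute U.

do(S=-6) replaces the equation S := 3*P - 3*R with the constant S = -6.
R = P + 6  [with P=4]  = 10
Q = min(R, P) + 6  [with R=10, P=4]  = 10
U = 2*S - 2*P + 2*Q  [with S=-6, P=4, Q=10]  = 0

0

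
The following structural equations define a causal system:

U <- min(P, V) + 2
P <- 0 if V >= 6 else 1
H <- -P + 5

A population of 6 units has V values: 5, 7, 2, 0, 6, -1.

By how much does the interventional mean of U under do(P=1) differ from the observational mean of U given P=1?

0.25

Under do(P=1), P's equation is replaced by P=1 for every unit. Per-unit U: 3, 3, 3, 2, 3, 1. Mean = 2.5.
Observing P=1 restricts to units where P's equation naturally yields 1: V ∈ {5, 2, 0, -1}. In that subpopulation U = 3, 3, 2, 1, mean 2.25.
Difference = 2.5 − 2.25 = 0.25.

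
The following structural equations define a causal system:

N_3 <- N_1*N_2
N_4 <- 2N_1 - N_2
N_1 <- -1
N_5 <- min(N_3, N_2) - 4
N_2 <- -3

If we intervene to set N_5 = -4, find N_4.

The intervention breaks the incoming arrows to N_5: N_5 <- min(N_3, N_2) - 4 no longer applies, and N_5 = -4.
Since N_4 is not a descendant of the intervened variable, it is unaffected.
N_4 = 2N_1 - N_2  [with N_1=-1, N_2=-3]  = 1

1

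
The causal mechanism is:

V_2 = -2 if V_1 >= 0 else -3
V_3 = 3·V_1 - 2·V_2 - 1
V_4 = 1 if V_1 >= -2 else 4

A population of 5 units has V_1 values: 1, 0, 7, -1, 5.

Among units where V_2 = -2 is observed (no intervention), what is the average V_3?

12.75

Observing V_2=-2 restricts to units where V_2's equation naturally yields -2: V_1 ∈ {1, 0, 7, 5}. In that subpopulation V_3 = 6, 3, 24, 18, mean 12.75.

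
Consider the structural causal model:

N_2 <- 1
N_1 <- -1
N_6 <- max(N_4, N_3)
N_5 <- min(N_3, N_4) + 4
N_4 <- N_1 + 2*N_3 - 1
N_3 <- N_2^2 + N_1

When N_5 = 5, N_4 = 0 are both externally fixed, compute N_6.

Setting N_5 = 5, N_4 = 0 by intervention discards those variables' equations.
N_3 = N_2^2 + N_1  [with N_2=1, N_1=-1]  = 0
N_6 = max(N_4, N_3)  [with N_4=0, N_3=0]  = 0

0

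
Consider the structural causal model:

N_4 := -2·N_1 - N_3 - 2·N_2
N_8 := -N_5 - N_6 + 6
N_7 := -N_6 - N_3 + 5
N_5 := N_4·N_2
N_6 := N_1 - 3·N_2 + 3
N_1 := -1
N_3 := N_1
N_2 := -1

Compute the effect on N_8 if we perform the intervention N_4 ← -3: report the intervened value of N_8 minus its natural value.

-8

do(N_4=-3) replaces the equation N_4 := -2·N_1 - N_3 - 2·N_2 with the constant N_4 = -3.
N_5 = N_4·N_2  [with N_4=-3, N_2=-1]  = 3
N_6 = N_1 - 3·N_2 + 3  [with N_1=-1, N_2=-1]  = 5
N_8 = -N_5 - N_6 + 6  [with N_5=3, N_6=5]  = -2
Without intervention: N_3 = N_1  [with N_1=-1]  = -1; N_4 = -2·N_1 - N_3 - 2·N_2  [with N_1=-1, N_3=-1, N_2=-1]  = 5; N_5 = N_4·N_2  [with N_4=5, N_2=-1]  = -5; N_6 = N_1 - 3·N_2 + 3  [with N_1=-1, N_2=-1]  = 5; N_8 = -N_5 - N_6 + 6  [with N_5=-5, N_6=5]  = 6.
Change = -2 − 6 = -8.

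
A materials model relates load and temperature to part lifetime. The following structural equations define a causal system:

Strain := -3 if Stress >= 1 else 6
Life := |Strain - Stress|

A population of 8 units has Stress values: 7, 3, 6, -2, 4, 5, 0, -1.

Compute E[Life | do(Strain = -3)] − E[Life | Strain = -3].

do(Strain=-3) breaks Strain's dependence on Stress. With Strain=-3 fixed, Life across the units is 10, 6, 9, 1, 7, 8, 3, 2, mean 5.75.
Conditioning on Strain=-3 selects the 5 unit(s) with Stress ∈ {7, 3, 6, 4, 5}. Their Life values: 10, 6, 9, 7, 8. Mean = 8.
Difference = 5.75 − 8 = -2.25.

-2.25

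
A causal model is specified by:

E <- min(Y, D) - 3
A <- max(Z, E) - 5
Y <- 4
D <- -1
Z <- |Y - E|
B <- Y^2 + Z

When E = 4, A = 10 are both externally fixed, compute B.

16

Setting E = 4, A = 10 by intervention discards those variables' equations.
Z = |Y - E|  [with Y=4, E=4]  = 0
B = Y^2 + Z  [with Y=4, Z=0]  = 16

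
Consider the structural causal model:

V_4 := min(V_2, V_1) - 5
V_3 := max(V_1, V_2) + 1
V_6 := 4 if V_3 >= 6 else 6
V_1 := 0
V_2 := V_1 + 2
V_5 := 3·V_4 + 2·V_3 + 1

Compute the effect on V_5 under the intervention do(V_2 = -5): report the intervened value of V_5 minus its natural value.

do(V_2=-5) replaces the equation V_2 := V_1 + 2 with the constant V_2 = -5.
V_3 = max(V_1, V_2) + 1  [with V_1=0, V_2=-5]  = 1
V_4 = min(V_2, V_1) - 5  [with V_2=-5, V_1=0]  = -10
V_5 = 3·V_4 + 2·V_3 + 1  [with V_4=-10, V_3=1]  = -27
Without intervention: V_2 = V_1 + 2  [with V_1=0]  = 2; V_3 = max(V_1, V_2) + 1  [with V_1=0, V_2=2]  = 3; V_4 = min(V_2, V_1) - 5  [with V_2=2, V_1=0]  = -5; V_5 = 3·V_4 + 2·V_3 + 1  [with V_4=-5, V_3=3]  = -8.
Change = -27 − (-8) = -19.

-19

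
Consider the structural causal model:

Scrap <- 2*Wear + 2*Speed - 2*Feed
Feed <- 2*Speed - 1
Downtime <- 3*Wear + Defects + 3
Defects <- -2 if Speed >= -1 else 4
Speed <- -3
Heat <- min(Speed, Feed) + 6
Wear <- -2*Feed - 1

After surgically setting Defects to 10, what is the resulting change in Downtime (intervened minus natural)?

Under do(Defects=10), the mechanism Defects <- -2 if Speed >= -1 else 4 is discarded; Defects is fixed at 10.
Feed = 2*Speed - 1  [with Speed=-3]  = -7
Wear = -2*Feed - 1  [with Feed=-7]  = 13
Downtime = 3*Wear + Defects + 3  [with Wear=13, Defects=10]  = 52
Without intervention: Feed = 2*Speed - 1  [with Speed=-3]  = -7; Wear = -2*Feed - 1  [with Feed=-7]  = 13; Defects = -2 if Speed >= -1 else 4  [with Speed=-3]  = 4; Downtime = 3*Wear + Defects + 3  [with Wear=13, Defects=4]  = 46.
Change = 52 − 46 = 6.

6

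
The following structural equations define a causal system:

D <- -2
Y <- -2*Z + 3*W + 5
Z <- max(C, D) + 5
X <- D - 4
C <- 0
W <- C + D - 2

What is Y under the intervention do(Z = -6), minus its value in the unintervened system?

do(Z=-6) replaces the equation Z <- max(C, D) + 5 with the constant Z = -6.
W = C + D - 2  [with C=0, D=-2]  = -4
Y = -2*Z + 3*W + 5  [with Z=-6, W=-4]  = 5
Without intervention: Z = max(C, D) + 5  [with C=0, D=-2]  = 5; W = C + D - 2  [with C=0, D=-2]  = -4; Y = -2*Z + 3*W + 5  [with Z=5, W=-4]  = -17.
Change = 5 − (-17) = 22.

22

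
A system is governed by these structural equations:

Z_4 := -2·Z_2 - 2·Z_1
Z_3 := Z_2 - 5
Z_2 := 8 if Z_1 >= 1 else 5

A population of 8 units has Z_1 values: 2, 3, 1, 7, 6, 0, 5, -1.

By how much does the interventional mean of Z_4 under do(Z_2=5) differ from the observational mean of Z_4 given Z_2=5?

The intervention sets Z_2=5 in all 8 units regardless of Z_1. Recomputing Z_4 per unit gives -14, -16, -12, -24, -22, -10, -20, -8; average -15.75.
Conditioning on Z_2=5 selects the 2 unit(s) with Z_1 ∈ {0, -1}. Their Z_4 values: -10, -8. Mean = -9.
Difference = -15.75 − (-9) = -6.75.

-6.75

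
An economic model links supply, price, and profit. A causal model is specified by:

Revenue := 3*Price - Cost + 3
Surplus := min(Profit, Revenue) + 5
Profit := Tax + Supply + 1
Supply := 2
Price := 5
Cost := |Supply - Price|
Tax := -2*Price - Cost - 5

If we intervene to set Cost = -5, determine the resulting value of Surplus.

-2

The intervention breaks the incoming arrows to Cost: Cost := |Supply - Price| no longer applies, and Cost = -5.
Revenue = 3*Price - Cost + 3  [with Price=5, Cost=-5]  = 23
Tax = -2*Price - Cost - 5  [with Price=5, Cost=-5]  = -10
Profit = Tax + Supply + 1  [with Tax=-10, Supply=2]  = -7
Surplus = min(Profit, Revenue) + 5  [with Profit=-7, Revenue=23]  = -2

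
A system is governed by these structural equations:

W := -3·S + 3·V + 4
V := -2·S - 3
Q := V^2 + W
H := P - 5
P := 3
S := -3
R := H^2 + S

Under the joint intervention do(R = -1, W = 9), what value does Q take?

18

Under do(R = -1, W = 9), each intervened variable's structural equation is replaced by its fixed value.
V = -2·S - 3  [with S=-3]  = 3
Q = V^2 + W  [with V=3, W=9]  = 18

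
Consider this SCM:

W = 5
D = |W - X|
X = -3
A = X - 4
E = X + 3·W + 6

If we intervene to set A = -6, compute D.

8

do(A=-6) replaces the equation A = X - 4 with the constant A = -6.
D is not downstream of the intervention, so its value is determined by the original equations.
D = |W - X|  [with W=5, X=-3]  = 8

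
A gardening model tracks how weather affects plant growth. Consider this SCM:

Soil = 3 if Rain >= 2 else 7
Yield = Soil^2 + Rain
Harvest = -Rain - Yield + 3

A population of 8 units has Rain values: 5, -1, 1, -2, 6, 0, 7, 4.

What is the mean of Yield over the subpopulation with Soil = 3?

14.5

Observing Soil=3 restricts to units where Soil's equation naturally yields 3: Rain ∈ {5, 6, 7, 4}. In that subpopulation Yield = 14, 15, 16, 13, mean 14.5.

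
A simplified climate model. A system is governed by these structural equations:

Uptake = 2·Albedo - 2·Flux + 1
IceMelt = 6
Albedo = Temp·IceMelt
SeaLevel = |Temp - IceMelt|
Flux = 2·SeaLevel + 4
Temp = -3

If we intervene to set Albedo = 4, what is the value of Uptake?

-35

The intervention breaks the incoming arrows to Albedo: Albedo = Temp·IceMelt no longer applies, and Albedo = 4.
SeaLevel = |Temp - IceMelt|  [with Temp=-3, IceMelt=6]  = 9
Flux = 2·SeaLevel + 4  [with SeaLevel=9]  = 22
Uptake = 2·Albedo - 2·Flux + 1  [with Albedo=4, Flux=22]  = -35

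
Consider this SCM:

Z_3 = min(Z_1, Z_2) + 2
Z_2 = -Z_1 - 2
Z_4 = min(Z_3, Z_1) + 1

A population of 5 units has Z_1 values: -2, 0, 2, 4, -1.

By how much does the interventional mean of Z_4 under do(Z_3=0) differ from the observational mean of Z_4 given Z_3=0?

The intervention sets Z_3=0 in all 5 units regardless of Z_1. Recomputing Z_4 per unit gives -1, 1, 1, 1, 0; average 0.4.
Conditioning on Z_3=0 selects the 2 unit(s) with Z_1 ∈ {-2, 0}. Their Z_4 values: -1, 1. Mean = 0.
Difference = 0.4 − 0 = 0.4.

0.4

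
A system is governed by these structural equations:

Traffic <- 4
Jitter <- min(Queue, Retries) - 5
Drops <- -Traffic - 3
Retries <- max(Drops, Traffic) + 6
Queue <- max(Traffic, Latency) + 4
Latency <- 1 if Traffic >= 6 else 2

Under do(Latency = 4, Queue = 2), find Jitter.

-3

Under do(Latency = 4, Queue = 2), each intervened variable's structural equation is replaced by its fixed value.
Drops = -Traffic - 3  [with Traffic=4]  = -7
Retries = max(Drops, Traffic) + 6  [with Drops=-7, Traffic=4]  = 10
Jitter = min(Queue, Retries) - 5  [with Queue=2, Retries=10]  = -3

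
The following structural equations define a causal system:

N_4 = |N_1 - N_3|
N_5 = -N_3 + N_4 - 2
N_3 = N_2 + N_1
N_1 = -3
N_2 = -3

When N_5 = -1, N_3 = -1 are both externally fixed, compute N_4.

2

Under do(N_5 = -1, N_3 = -1), each intervened variable's structural equation is replaced by its fixed value.
N_4 = |N_1 - N_3|  [with N_1=-3, N_3=-1]  = 2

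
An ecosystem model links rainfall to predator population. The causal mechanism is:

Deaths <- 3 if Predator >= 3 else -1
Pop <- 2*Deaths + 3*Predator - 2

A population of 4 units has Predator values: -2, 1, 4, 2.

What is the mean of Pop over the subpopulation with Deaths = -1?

Conditioning on Deaths=-1 selects the 3 unit(s) with Predator ∈ {-2, 1, 2}. Their Pop values: -10, -1, 2. Mean = -3.

-3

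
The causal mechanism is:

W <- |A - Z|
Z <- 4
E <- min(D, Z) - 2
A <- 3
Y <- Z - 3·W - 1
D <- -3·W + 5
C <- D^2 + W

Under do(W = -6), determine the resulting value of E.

The intervention breaks the incoming arrows to W: W <- |A - Z| no longer applies, and W = -6.
D = -3·W + 5  [with W=-6]  = 23
E = min(D, Z) - 2  [with D=23, Z=4]  = 2

2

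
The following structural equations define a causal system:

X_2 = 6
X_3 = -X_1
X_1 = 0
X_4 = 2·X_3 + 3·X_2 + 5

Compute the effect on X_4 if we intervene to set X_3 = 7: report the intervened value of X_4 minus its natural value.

The intervention breaks the incoming arrows to X_3: X_3 = -X_1 no longer applies, and X_3 = 7.
X_4 = 2·X_3 + 3·X_2 + 5  [with X_3=7, X_2=6]  = 37
Without intervention: X_3 = -X_1  [with X_1=0]  = 0; X_4 = 2·X_3 + 3·X_2 + 5  [with X_3=0, X_2=6]  = 23.
Change = 37 − 23 = 14.

14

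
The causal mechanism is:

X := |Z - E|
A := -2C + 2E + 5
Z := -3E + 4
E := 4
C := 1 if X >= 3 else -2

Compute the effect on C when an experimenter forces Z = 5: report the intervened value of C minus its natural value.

Under do(Z=5), the mechanism Z := -3E + 4 is discarded; Z is fixed at 5.
X = |Z - E|  [with Z=5, E=4]  = 1
C = 1 if X >= 3 else -2  [with X=1]  = -2
Without intervention: Z = -3E + 4  [with E=4]  = -8; X = |Z - E|  [with Z=-8, E=4]  = 12; C = 1 if X >= 3 else -2  [with X=12]  = 1.
Change = -2 − 1 = -3.

-3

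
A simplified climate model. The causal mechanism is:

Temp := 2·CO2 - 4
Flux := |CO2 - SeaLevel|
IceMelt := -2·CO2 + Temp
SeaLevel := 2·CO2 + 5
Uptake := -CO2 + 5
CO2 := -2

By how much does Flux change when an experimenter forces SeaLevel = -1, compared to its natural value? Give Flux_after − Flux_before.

Intervening sets SeaLevel = -1 and removes its equation (SeaLevel := 2·CO2 + 5).
Flux = |CO2 - SeaLevel|  [with CO2=-2, SeaLevel=-1]  = 1
Without intervention: SeaLevel = 2·CO2 + 5  [with CO2=-2]  = 1; Flux = |CO2 - SeaLevel|  [with CO2=-2, SeaLevel=1]  = 3.
Change = 1 − 3 = -2.

-2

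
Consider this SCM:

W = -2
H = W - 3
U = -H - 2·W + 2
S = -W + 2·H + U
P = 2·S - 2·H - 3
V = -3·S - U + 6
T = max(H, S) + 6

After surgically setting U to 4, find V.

14

The intervention breaks the incoming arrows to U: U = -H - 2·W + 2 no longer applies, and U = 4.
H = W - 3  [with W=-2]  = -5
S = -W + 2·H + U  [with W=-2, H=-5, U=4]  = -4
V = -3·S - U + 6  [with S=-4, U=4]  = 14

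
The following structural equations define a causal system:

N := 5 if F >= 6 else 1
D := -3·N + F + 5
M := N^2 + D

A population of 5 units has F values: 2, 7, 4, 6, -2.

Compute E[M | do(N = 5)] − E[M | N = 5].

-3.1

The intervention sets N=5 in all 5 units regardless of F. Recomputing M per unit gives 17, 22, 19, 21, 13; average 18.4.
Observing N=5 restricts to units where N's equation naturally yields 5: F ∈ {7, 6}. In that subpopulation M = 22, 21, mean 21.5.
Difference = 18.4 − 21.5 = -3.1.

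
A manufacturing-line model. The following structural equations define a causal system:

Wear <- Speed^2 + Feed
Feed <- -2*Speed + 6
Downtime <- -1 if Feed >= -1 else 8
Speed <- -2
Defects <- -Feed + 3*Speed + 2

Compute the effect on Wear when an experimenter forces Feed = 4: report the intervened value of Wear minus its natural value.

-6

The intervention breaks the incoming arrows to Feed: Feed <- -2*Speed + 6 no longer applies, and Feed = 4.
Wear = Speed^2 + Feed  [with Speed=-2, Feed=4]  = 8
Without intervention: Feed = -2*Speed + 6  [with Speed=-2]  = 10; Wear = Speed^2 + Feed  [with Speed=-2, Feed=10]  = 14.
Change = 8 − 14 = -6.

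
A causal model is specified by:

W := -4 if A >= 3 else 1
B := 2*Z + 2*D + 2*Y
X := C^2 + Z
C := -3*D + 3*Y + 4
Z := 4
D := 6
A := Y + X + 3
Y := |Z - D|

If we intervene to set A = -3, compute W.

do(A=-3) replaces the equation A := Y + X + 3 with the constant A = -3.
W = -4 if A >= 3 else 1  [with A=-3]  = 1

1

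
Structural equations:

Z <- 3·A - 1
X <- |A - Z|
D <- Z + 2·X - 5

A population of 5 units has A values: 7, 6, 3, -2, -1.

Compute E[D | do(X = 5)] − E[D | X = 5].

The intervention sets X=5 in all 5 units regardless of A. Recomputing D per unit gives 25, 22, 13, -2, 1; average 11.8.
E[D|X=5] averages over only the 2 units with X=5 (A = 3, -2): D = 13, -2, mean 5.5.
Difference = 11.8 − 5.5 = 6.3.

6.3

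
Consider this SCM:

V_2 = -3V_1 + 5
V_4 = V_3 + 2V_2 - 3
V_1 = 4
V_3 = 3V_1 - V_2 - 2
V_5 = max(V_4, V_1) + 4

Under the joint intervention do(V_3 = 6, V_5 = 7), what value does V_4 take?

-11

The joint intervention fixes V_3 = 6, V_5 = 7, removing each variable's own equation.
V_2 = -3V_1 + 5  [with V_1=4]  = -7
V_4 = V_3 + 2V_2 - 3  [with V_3=6, V_2=-7]  = -11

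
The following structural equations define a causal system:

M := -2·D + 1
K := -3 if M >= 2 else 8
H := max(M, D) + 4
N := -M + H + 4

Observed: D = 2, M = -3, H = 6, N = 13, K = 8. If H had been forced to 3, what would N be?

10

The intervention breaks the incoming arrows to H: H := max(M, D) + 4 no longer applies, and H = 3.
M = -2·D + 1  [with D=2]  = -3
N = -M + H + 4  [with M=-3, H=3]  = 10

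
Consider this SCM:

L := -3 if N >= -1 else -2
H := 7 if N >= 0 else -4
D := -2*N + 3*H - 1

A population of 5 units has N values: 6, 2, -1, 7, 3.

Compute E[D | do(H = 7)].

Under do(H=7), H's equation is replaced by H=7 for every unit. Per-unit D: 8, 16, 22, 6, 14. Mean = 13.2.

13.2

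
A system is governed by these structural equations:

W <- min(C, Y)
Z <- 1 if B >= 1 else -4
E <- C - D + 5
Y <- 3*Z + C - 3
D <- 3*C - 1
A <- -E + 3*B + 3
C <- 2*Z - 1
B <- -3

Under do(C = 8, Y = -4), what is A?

4

The joint intervention fixes C = 8, Y = -4, removing each variable's own equation.
D = 3*C - 1  [with C=8]  = 23
E = C - D + 5  [with C=8, D=23]  = -10
A = -E + 3*B + 3  [with E=-10, B=-3]  = 4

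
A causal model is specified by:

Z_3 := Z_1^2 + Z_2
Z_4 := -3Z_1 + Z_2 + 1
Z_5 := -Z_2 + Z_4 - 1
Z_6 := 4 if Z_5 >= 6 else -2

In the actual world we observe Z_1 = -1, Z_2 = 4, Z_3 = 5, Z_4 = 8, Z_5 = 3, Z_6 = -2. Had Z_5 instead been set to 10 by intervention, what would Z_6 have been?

The intervention breaks the incoming arrows to Z_5: Z_5 := -Z_2 + Z_4 - 1 no longer applies, and Z_5 = 10.
Z_6 = 4 if Z_5 >= 6 else -2  [with Z_5=10]  = 4

4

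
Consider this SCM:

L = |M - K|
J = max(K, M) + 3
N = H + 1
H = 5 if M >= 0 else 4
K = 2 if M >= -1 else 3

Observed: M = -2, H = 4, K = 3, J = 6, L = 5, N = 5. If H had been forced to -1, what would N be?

Under do(H=-1), the mechanism H = 5 if M >= 0 else 4 is discarded; H is fixed at -1.
N = H + 1  [with H=-1]  = 0

0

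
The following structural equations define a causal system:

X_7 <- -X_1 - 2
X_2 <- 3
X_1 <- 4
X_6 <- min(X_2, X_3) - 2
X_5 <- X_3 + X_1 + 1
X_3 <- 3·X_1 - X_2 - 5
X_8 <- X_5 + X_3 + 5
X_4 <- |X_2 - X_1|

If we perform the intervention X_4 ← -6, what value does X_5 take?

9

Intervening sets X_4 = -6 and removes its equation (X_4 <- |X_2 - X_1|).
No directed path runs from X_4 to X_5, so X_5 keeps its natural value.
X_3 = 3·X_1 - X_2 - 5  [with X_1=4, X_2=3]  = 4
X_5 = X_3 + X_1 + 1  [with X_3=4, X_1=4]  = 9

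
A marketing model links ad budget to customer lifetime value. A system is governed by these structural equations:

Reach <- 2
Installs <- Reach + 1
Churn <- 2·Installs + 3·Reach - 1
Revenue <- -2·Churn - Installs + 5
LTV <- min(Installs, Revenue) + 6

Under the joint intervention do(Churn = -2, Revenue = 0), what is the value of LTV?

6

Setting Churn = -2, Revenue = 0 by intervention discards those variables' equations.
Installs = Reach + 1  [with Reach=2]  = 3
LTV = min(Installs, Revenue) + 6  [with Installs=3, Revenue=0]  = 6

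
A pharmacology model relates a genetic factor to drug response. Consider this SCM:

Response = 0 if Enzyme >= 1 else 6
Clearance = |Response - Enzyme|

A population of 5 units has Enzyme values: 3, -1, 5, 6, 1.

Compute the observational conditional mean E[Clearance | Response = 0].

E[Clearance|Response=0] averages over only the 4 units with Response=0 (Enzyme = 3, 5, 6, 1): Clearance = 3, 5, 6, 1, mean 3.75.

3.75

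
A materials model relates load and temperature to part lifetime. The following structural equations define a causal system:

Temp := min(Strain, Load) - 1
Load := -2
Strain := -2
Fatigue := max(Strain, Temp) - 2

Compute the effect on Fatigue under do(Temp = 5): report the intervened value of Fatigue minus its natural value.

7

The intervention breaks the incoming arrows to Temp: Temp := min(Strain, Load) - 1 no longer applies, and Temp = 5.
Fatigue = max(Strain, Temp) - 2  [with Strain=-2, Temp=5]  = 3
Without intervention: Temp = min(Strain, Load) - 1  [with Strain=-2, Load=-2]  = -3; Fatigue = max(Strain, Temp) - 2  [with Strain=-2, Temp=-3]  = -4.
Change = 3 − (-4) = 7.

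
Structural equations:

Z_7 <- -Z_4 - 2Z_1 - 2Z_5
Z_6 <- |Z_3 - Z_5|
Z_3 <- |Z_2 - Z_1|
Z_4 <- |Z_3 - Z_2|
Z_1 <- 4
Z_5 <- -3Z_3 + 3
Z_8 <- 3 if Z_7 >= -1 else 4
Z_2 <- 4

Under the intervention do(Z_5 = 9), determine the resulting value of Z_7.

Under do(Z_5=9), the mechanism Z_5 <- -3Z_3 + 3 is discarded; Z_5 is fixed at 9.
Z_3 = |Z_2 - Z_1|  [with Z_2=4, Z_1=4]  = 0
Z_4 = |Z_3 - Z_2|  [with Z_3=0, Z_2=4]  = 4
Z_7 = -Z_4 - 2Z_1 - 2Z_5  [with Z_4=4, Z_1=4, Z_5=9]  = -30

-30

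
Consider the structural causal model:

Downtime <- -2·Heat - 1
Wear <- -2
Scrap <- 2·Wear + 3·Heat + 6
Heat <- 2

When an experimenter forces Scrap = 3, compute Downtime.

-5

The intervention breaks the incoming arrows to Scrap: Scrap <- 2·Wear + 3·Heat + 6 no longer applies, and Scrap = 3.
Downtime is not downstream of the intervention, so its value is determined by the original equations.
Downtime = -2·Heat - 1  [with Heat=2]  = -5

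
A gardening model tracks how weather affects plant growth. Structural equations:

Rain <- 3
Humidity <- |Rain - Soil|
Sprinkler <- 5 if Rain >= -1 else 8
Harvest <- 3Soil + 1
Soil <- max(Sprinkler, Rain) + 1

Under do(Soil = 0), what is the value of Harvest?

do(Soil=0) replaces the equation Soil <- max(Sprinkler, Rain) + 1 with the constant Soil = 0.
Harvest = 3Soil + 1  [with Soil=0]  = 1

1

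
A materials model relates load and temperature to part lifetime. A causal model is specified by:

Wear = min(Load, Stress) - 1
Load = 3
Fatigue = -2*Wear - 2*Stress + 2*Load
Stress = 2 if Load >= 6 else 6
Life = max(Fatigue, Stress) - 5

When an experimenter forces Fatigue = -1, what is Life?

Intervening sets Fatigue = -1 and removes its equation (Fatigue = -2*Wear - 2*Stress + 2*Load).
Stress = 2 if Load >= 6 else 6  [with Load=3]  = 6
Life = max(Fatigue, Stress) - 5  [with Fatigue=-1, Stress=6]  = 1

1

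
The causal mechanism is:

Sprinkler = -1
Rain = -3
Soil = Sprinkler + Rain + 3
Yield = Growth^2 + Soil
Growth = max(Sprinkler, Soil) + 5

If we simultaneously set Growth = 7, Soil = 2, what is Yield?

51

The joint intervention fixes Growth = 7, Soil = 2, removing each variable's own equation.
Yield = Growth^2 + Soil  [with Growth=7, Soil=2]  = 51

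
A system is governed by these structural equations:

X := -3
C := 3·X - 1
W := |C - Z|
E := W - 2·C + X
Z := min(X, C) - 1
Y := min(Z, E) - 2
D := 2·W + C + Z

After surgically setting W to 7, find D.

Under do(W=7), the mechanism W := |C - Z| is discarded; W is fixed at 7.
C = 3·X - 1  [with X=-3]  = -10
Z = min(X, C) - 1  [with X=-3, C=-10]  = -11
D = 2·W + C + Z  [with W=7, C=-10, Z=-11]  = -7

-7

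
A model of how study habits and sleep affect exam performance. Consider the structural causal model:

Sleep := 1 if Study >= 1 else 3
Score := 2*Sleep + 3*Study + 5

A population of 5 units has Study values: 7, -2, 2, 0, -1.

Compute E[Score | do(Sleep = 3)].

do(Sleep=3) breaks Sleep's dependence on Study. With Sleep=3 fixed, Score across the units is 32, 5, 17, 11, 8, mean 14.6.

14.6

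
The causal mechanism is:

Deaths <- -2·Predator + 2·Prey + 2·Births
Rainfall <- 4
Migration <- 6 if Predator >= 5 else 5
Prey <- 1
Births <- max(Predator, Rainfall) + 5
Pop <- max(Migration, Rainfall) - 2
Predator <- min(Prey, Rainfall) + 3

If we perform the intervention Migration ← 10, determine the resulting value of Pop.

Intervening sets Migration = 10 and removes its equation (Migration <- 6 if Predator >= 5 else 5).
Pop = max(Migration, Rainfall) - 2  [with Migration=10, Rainfall=4]  = 8

8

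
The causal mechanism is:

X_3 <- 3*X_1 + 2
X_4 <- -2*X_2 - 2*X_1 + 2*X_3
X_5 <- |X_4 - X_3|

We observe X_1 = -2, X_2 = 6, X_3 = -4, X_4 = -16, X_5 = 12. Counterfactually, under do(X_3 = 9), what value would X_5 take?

1

do(X_3=9) replaces the equation X_3 <- 3*X_1 + 2 with the constant X_3 = 9.
X_4 = -2*X_2 - 2*X_1 + 2*X_3  [with X_2=6, X_1=-2, X_3=9]  = 10
X_5 = |X_4 - X_3|  [with X_4=10, X_3=9]  = 1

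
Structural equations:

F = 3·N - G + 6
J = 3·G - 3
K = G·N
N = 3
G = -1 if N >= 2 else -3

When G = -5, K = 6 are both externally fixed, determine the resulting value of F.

20

Under do(G = -5, K = 6), each intervened variable's structural equation is replaced by its fixed value.
F = 3·N - G + 6  [with N=3, G=-5]  = 20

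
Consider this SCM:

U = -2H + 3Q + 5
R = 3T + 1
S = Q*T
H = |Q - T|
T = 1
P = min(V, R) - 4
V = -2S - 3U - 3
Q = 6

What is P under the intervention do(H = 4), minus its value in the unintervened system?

-6

The intervention breaks the incoming arrows to H: H = |Q - T| no longer applies, and H = 4.
R = 3T + 1  [with T=1]  = 4
S = Q*T  [with Q=6, T=1]  = 6
U = -2H + 3Q + 5  [with H=4, Q=6]  = 15
V = -2S - 3U - 3  [with S=6, U=15]  = -60
P = min(V, R) - 4  [with V=-60, R=4]  = -64
Without intervention: H = |Q - T|  [with Q=6, T=1]  = 5; R = 3T + 1  [with T=1]  = 4; S = Q*T  [with Q=6, T=1]  = 6; U = -2H + 3Q + 5  [with H=5, Q=6]  = 13; V = -2S - 3U - 3  [with S=6, U=13]  = -54; P = min(V, R) - 4  [with V=-54, R=4]  = -58.
Change = -64 − (-58) = -6.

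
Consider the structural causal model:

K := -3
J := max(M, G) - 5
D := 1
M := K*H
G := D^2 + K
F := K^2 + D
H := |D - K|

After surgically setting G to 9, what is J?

The intervention breaks the incoming arrows to G: G := D^2 + K no longer applies, and G = 9.
H = |D - K|  [with D=1, K=-3]  = 4
M = K*H  [with K=-3, H=4]  = -12
J = max(M, G) - 5  [with M=-12, G=9]  = 4

4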